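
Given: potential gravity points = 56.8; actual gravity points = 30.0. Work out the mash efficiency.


efficiency = actual / potential × 100
efficiency = 30.0 / 56.8 × 100

52.8169 %


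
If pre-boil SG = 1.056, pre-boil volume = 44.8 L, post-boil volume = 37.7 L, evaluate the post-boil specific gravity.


SG_post = 1 + (SG_pre − 1)·V_pre/V_post
pts_pre = (1.056 − 1)·1000 = 56.0000
pts_post = 56.0000·44.8/37.7 = 66.5464
SG_post = 1 + 66.5464/1000

1.0665


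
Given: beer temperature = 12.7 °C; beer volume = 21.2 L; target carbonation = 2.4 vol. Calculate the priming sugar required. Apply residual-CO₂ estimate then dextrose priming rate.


residual = 14.695·(0.01821 + 0.09011·e^(−0.04·T));  sugar = (target − residual)·4.0·V
residual = 14.695·(0.01821 + 0.09011·e^(−0.04·12.7)) = 1.0643
sugar = (2.4 − 1.0643)·4.0·21.2

113.2636 g


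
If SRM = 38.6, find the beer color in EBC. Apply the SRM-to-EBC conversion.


EBC = SRM · 1.97
EBC = 38.6 · 1.97

76.0420 EBC


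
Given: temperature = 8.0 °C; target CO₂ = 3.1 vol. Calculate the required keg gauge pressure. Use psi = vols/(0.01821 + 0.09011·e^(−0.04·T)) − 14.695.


psi = 3.1/(0.01821 + 0.09011·e^(−0.04·8.0)) − 14.695

22.3671 psi


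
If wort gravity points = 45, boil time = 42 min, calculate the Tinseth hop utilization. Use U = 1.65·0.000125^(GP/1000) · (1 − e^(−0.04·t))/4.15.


bigness = 1.65·0.000125^(45/1000) = 1.1011
boil_factor = (1 − e^(−0.04·42))/4.15 = 0.1961
U = 1.1011 · 0.1961

0.2159


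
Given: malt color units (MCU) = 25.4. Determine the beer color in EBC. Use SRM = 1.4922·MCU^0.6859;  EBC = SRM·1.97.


SRM = 1.4922·25.4^0.6859 = 13.7215
EBC = 13.7215·1.97

27.0314 EBC


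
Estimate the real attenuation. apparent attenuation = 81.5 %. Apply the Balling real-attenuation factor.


RA = AA · 0.8192
RA = 81.5 · 0.8192

66.7648 %


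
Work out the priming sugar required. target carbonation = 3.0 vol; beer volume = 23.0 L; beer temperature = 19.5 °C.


residual = 14.695·(0.01821 + 0.09011·e^(−0.04·T));  sugar = (target − residual)·4.0·V
residual = 14.695·(0.01821 + 0.09011·e^(−0.04·19.5)) = 0.8746
sugar = (3.0 − 0.8746)·4.0·23.0

195.5366 g


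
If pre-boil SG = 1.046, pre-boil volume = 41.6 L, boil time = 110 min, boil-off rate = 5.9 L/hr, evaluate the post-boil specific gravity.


V_post = V_pre − rate·(t/60);  SG_post = 1 + (SG_pre−1)·V_pre/V_post
V_post = 41.6 − 5.9·(110/60) = 30.7833
SG_post = 1 + (1.046 − 1)·41.6/30.7833

1.0622


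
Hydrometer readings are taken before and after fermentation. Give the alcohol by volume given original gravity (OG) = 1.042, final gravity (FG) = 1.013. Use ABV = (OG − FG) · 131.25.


ABV = (1.042 − 1.013) · 131.25

3.8063 % ABV


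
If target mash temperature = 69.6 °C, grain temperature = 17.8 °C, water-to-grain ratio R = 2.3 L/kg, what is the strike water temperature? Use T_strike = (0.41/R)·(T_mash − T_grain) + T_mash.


T_strike = (0.41/2.3)·(69.6 − 17.8) + 69.6

78.8339 °C


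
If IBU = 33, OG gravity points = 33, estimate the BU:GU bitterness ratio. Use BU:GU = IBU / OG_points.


BU:GU = 33 / 33

1.0000


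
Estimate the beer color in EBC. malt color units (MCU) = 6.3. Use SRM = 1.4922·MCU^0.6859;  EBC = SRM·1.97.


SRM = 1.4922·6.3^0.6859 = 5.2734
EBC = 5.2734·1.97

10.3887 EBC


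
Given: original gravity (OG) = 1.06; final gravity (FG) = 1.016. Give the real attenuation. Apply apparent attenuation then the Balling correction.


AA = (OG−FG)/(OG−1)·100;  RA = AA·0.8192
AA = (1.06 − 1.016)/(1.06 − 1)·100 = 73.3333
RA = 73.3333·0.8192

60.0747 %


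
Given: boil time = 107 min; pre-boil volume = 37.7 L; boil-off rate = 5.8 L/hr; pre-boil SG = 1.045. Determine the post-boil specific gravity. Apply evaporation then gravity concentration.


V_post = V_pre − rate·(t/60);  SG_post = 1 + (SG_pre−1)·V_pre/V_post
V_post = 37.7 − 5.8·(107/60) = 27.3567
SG_post = 1 + (1.045 − 1)·37.7/27.3567

1.0620


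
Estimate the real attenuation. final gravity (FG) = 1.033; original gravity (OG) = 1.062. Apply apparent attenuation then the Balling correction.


AA = (OG−FG)/(OG−1)·100;  RA = AA·0.8192
AA = (1.062 − 1.033)/(1.062 − 1)·100 = 46.7742
RA = 46.7742·0.8192

38.3174 %


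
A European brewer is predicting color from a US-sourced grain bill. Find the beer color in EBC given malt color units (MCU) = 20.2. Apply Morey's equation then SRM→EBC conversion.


SRM = 1.4922·MCU^0.6859;  EBC = SRM·1.97
SRM = 1.4922·20.2^0.6859 = 11.7265
EBC = 11.7265·1.97

23.1012 EBC


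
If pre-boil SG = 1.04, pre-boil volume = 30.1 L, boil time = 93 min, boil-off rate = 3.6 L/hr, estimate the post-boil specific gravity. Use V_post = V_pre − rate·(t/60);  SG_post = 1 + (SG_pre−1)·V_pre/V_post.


V_post = 30.1 − 3.6·(93/60) = 24.5200
SG_post = 1 + (1.04 − 1)·30.1/24.5200

1.0491


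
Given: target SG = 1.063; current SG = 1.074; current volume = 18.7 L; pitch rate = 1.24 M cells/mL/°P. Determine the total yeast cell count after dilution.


V_w = V·((SG_c−1)/(SG_t−1)−1);  °P = 259 − 259/SG_t;  cells = rate·(V+V_w)·°P
V_w = 18.7·((1.074−1)/(1.063−1)−1) = 3.2651
V_final = 18.7 + 3.2651 = 21.9651
°P = 259 − 259/1.063 = 15.3500
cells = 1.24·21.9651·15.3500

418.0820 billion cells


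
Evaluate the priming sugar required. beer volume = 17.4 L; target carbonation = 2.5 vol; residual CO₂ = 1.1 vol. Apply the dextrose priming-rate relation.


sugar = (target − residual)·4.0·V
sugar = (2.5 − 1.1)·4.0·17.4

97.4400 g


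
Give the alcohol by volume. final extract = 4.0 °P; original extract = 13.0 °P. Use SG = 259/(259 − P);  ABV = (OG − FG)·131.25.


OG = 259/(259 − 13.0) = 1.0528
FG = 259/(259 − 4.0) = 1.0157
ABV = (1.0528 − 1.0157)·131.25

4.8772 % ABV


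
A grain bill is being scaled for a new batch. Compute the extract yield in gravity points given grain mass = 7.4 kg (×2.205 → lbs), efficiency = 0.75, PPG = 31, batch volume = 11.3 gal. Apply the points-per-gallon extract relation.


points = lbs × PPG × eff / vol
lbs = 7.4 × 2.205 = 16.3170
points = 16.3170 × 31 × 0.75 / 11.3

33.5726 points


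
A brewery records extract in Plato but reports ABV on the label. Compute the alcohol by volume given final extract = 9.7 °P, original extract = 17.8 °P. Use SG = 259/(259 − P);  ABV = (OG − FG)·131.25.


OG = 259/(259 − 17.8) = 1.0738
FG = 259/(259 − 9.7) = 1.0389
ABV = (1.0738 − 1.0389)·131.25

4.5791 % ABV


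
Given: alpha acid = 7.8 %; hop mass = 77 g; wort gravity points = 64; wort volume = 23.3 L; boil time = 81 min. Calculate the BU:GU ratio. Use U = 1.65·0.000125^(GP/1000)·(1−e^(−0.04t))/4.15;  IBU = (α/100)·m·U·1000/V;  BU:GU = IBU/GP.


U = 1.65·0.000125^(64/1000)·(1−e^(−0.04·81))/4.15 = 0.2149
IBU = (7.8/100)·77·0.2149·1000/23.3 = 55.4009
BU:GU = 55.4009/64

0.8656


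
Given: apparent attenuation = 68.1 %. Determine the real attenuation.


RA = AA · 0.8192
RA = 68.1 · 0.8192

55.7875 %


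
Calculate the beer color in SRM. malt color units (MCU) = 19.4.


SRM = 1.4922 · MCU^0.6859
SRM = 1.4922 · 19.4^0.6859

11.4059 SRM


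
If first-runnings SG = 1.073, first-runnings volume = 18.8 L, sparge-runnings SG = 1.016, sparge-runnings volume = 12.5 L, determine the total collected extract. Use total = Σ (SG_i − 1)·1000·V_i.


first = (1.073 − 1)·1000·18.8 = 1372.4000
sparge = (1.016 − 1)·1000·12.5 = 200.0000
total = 1372.4000 + 200.0000

1572.4000 gravity·L


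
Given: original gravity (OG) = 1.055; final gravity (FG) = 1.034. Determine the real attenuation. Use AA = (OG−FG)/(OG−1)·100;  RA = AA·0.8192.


AA = (1.055 − 1.034)/(1.055 − 1)·100 = 38.1818
RA = 38.1818·0.8192

31.2785 %


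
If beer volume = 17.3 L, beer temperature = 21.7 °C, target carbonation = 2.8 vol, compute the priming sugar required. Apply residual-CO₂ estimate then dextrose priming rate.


residual = 14.695·(0.01821 + 0.09011·e^(−0.04·T));  sugar = (target − residual)·4.0·V
residual = 14.695·(0.01821 + 0.09011·e^(−0.04·21.7)) = 0.8235
sugar = (2.8 − 0.8235)·4.0·17.3

136.7760 g


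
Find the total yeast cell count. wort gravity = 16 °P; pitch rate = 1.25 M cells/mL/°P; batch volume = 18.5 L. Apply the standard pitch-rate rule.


cells (billions) = rate · V_L · °P
cells = 1.25 · 18.5 · 16

370.0000 billion cells


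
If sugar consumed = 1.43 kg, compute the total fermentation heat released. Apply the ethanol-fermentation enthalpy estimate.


Q = m_sugar · 590 kJ/kg
Q = 1.43 · 590

843.7000 kJ


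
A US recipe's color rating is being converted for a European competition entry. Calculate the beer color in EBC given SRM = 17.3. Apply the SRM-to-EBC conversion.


EBC = SRM · 1.97
EBC = 17.3 · 1.97

34.0810 EBC


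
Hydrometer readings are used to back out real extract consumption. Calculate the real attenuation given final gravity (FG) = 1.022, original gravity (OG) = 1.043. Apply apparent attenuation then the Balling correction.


AA = (OG−FG)/(OG−1)·100;  RA = AA·0.8192
AA = (1.043 − 1.022)/(1.043 − 1)·100 = 48.8372
RA = 48.8372·0.8192

40.0074 %


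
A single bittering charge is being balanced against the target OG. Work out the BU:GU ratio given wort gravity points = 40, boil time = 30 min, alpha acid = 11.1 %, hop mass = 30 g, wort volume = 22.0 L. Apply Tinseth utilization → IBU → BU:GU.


U = 1.65·0.000125^(GP/1000)·(1−e^(−0.04t))/4.15;  IBU = (α/100)·m·U·1000/V;  BU:GU = IBU/GP
U = 1.65·0.000125^(40/1000)·(1−e^(−0.04·30))/4.15 = 0.1939
IBU = (11.1/100)·30·0.1939·1000/22.0 = 29.3556
BU:GU = 29.3556/40

0.7339


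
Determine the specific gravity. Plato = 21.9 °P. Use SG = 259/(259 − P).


SG = 259/(259 − 21.9)

1.0924


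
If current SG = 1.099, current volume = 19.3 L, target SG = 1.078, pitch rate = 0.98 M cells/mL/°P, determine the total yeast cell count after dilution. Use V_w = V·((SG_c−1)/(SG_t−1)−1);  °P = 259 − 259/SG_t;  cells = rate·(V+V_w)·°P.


V_w = 19.3·((1.099−1)/(1.078−1)−1) = 5.1962
V_final = 19.3 + 5.1962 = 24.4962
°P = 259 − 259/1.078 = 18.7403
cells = 0.98·24.4962·18.7403

449.8830 billion cells


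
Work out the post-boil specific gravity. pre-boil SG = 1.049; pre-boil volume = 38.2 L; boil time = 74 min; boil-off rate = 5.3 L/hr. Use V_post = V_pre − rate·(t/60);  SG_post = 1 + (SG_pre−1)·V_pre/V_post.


V_post = 38.2 − 5.3·(74/60) = 31.6633
SG_post = 1 + (1.049 − 1)·38.2/31.6633

1.0591


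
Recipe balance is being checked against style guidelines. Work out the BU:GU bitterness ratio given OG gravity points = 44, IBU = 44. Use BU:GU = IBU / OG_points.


BU:GU = 44 / 44

1.0000


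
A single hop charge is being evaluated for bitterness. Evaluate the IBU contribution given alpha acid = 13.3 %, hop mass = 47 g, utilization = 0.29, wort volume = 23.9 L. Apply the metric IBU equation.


IBU = (α/100)·mass·U·1000 / V
IBU = (13.3/100)·47·0.29·1000 / 23.9

75.8490 IBU


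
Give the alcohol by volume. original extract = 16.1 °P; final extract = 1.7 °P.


SG = 259/(259 − P);  ABV = (OG − FG)·131.25
OG = 259/(259 − 16.1) = 1.0663
FG = 259/(259 − 1.7) = 1.0066
ABV = (1.0663 − 1.0066)·131.25

7.8324 % ABV


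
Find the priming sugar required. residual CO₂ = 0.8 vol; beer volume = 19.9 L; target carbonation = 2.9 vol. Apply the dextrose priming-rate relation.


sugar = (target − residual)·4.0·V
sugar = (2.9 − 0.8)·4.0·19.9

167.1600 g


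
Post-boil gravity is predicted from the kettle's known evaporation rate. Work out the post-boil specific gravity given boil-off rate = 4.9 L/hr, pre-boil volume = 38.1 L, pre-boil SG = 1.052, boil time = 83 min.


V_post = V_pre − rate·(t/60);  SG_post = 1 + (SG_pre−1)·V_pre/V_post
V_post = 38.1 − 4.9·(83/60) = 31.3217
SG_post = 1 + (1.052 − 1)·38.1/31.3217

1.0633


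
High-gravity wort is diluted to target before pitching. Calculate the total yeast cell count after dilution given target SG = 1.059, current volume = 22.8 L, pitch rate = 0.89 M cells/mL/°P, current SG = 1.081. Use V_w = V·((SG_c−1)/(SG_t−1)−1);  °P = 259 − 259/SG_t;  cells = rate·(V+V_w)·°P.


V_w = 22.8·((1.081−1)/(1.059−1)−1) = 8.5017
V_final = 22.8 + 8.5017 = 31.3017
°P = 259 − 259/1.059 = 14.4297
cells = 0.89·31.3017·14.4297

401.9885 billion cells


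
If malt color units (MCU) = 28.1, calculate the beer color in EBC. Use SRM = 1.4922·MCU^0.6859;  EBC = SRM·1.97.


SRM = 1.4922·28.1^0.6859 = 14.7060
EBC = 14.7060·1.97

28.9708 EBC


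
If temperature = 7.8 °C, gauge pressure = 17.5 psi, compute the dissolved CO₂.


vols = (P + 14.695)·(0.01821 + 0.09011·e^(−0.04·T))
vols = (17.5 + 14.695)·(0.01821 + 0.09011·e^(−0.04·7.8))

2.7098 volumes


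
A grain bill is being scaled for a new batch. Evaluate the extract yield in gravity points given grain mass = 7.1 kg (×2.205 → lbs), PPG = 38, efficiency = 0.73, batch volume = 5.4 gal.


points = lbs × PPG × eff / vol
lbs = 7.1 × 2.205 = 15.6555
points = 15.6555 × 38 × 0.73 / 5.4

80.4229 points


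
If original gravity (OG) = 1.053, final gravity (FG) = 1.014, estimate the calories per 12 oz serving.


ABW = (OG−FG)·131.25·0.79/FG;  °P = 259 − 259/SG (for OG→OE and FG→AE);  RE = 0.1808·OE + 0.8192·AE;  Cal = (6.9·ABW + 4·(RE−0.1))·FG·3.55
ABW = (1.053 − 1.014)·131.25·0.79/1.014 = 3.9880
OE = 259 − 259/1.053 = 13.0361 °P
AE = 259 − 259/1.014 = 3.5759 °P
RE = 0.1808·13.0361 + 0.8192·3.5759 = 5.2863 °P
Cal = (6.9·3.9880 + 4·(5.2863−0.1))·1.014·3.55

173.7301 kcal


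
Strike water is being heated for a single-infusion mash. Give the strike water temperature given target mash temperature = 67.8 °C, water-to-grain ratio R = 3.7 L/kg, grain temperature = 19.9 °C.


T_strike = (0.41/R)·(T_mash − T_grain) + T_mash
T_strike = (0.41/3.7)·(67.8 − 19.9) + 67.8

73.1078 °C


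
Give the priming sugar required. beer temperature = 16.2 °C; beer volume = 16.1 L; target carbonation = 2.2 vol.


residual = 14.695·(0.01821 + 0.09011·e^(−0.04·T));  sugar = (target − residual)·4.0·V
residual = 14.695·(0.01821 + 0.09011·e^(−0.04·16.2)) = 0.9603
sugar = (2.2 − 0.9603)·4.0·16.1

79.8396 g


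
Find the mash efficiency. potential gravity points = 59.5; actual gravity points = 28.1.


efficiency = actual / potential × 100
efficiency = 28.1 / 59.5 × 100

47.2269 %


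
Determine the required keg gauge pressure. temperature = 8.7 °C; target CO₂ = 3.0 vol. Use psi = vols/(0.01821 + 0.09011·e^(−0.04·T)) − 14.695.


psi = 3.0/(0.01821 + 0.09011·e^(−0.04·8.7)) − 14.695

21.9634 psi


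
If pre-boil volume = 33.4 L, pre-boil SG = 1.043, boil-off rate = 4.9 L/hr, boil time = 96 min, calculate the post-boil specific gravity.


V_post = V_pre − rate·(t/60);  SG_post = 1 + (SG_pre−1)·V_pre/V_post
V_post = 33.4 − 4.9·(96/60) = 25.5600
SG_post = 1 + (1.043 − 1)·33.4/25.5600

1.0562


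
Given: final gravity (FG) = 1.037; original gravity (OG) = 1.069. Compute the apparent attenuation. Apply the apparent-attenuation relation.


AA = (OG − FG)/(OG − 1) · 100
AA = (1.069 − 1.037)/(1.069 − 1) · 100

46.3768 %


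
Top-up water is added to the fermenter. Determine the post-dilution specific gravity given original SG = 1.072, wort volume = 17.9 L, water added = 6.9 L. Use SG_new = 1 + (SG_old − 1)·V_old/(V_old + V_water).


pts = (1.072 − 1)·1000·17.9/(17.9 + 6.9) = 51.9677
SG_new = 1 + 51.9677/1000

1.0520


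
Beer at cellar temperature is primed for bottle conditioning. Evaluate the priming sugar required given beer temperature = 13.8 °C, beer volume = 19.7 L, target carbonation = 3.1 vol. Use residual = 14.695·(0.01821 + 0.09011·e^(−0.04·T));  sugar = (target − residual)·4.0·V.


residual = 14.695·(0.01821 + 0.09011·e^(−0.04·13.8)) = 1.0300
sugar = (3.1 − 1.0300)·4.0·19.7

163.1123 g


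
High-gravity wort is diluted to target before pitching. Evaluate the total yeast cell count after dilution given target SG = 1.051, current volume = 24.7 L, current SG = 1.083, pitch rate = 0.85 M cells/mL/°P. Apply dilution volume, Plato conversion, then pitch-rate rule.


V_w = V·((SG_c−1)/(SG_t−1)−1);  °P = 259 − 259/SG_t;  cells = rate·(V+V_w)·°P
V_w = 24.7·((1.083−1)/(1.051−1)−1) = 15.4980
V_final = 24.7 + 15.4980 = 40.1980
°P = 259 − 259/1.051 = 12.5680
cells = 0.85·40.1980·12.5680

429.4287 billion cells


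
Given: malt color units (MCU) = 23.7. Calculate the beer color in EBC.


SRM = 1.4922·MCU^0.6859;  EBC = SRM·1.97
SRM = 1.4922·23.7^0.6859 = 13.0848
EBC = 13.0848·1.97

25.7770 EBC


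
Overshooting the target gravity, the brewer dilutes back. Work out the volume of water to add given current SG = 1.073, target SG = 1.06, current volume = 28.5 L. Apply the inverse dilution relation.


V_water = V·((SG_curr − 1)/(SG_target − 1) − 1)
V_water = 28.5·((1.073 − 1)/(1.06 − 1) − 1)

6.1750 L


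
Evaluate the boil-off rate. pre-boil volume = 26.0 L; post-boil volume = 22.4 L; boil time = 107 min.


rate = (V_pre − V_post) / (t_min/60)
rate = (26.0 − 22.4) / (107/60)

2.0187 L/hr


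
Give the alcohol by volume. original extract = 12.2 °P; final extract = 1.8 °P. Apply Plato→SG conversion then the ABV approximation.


SG = 259/(259 − P);  ABV = (OG − FG)·131.25
OG = 259/(259 − 12.2) = 1.0494
FG = 259/(259 − 1.8) = 1.0070
ABV = (1.0494 − 1.0070)·131.25

5.5695 % ABV


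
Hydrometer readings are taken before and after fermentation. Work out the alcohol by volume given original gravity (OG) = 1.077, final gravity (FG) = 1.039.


ABV = (OG − FG) · 131.25
ABV = (1.077 − 1.039) · 131.25

4.9875 % ABV


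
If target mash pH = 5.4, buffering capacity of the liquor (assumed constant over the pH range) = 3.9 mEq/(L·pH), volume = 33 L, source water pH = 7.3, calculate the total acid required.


acid = buffering capacity · (pH_source − pH_target) · V
acid = 3.9 · (7.3 − 5.4) · 33

244.5300 mEq


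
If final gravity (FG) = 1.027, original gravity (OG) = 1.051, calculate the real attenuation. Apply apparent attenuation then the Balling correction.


AA = (OG−FG)/(OG−1)·100;  RA = AA·0.8192
AA = (1.051 − 1.027)/(1.051 − 1)·100 = 47.0588
RA = 47.0588·0.8192

38.5506 %


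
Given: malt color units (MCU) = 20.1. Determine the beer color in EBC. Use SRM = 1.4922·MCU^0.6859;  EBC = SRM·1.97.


SRM = 1.4922·20.1^0.6859 = 11.6866
EBC = 11.6866·1.97

23.0227 EBC


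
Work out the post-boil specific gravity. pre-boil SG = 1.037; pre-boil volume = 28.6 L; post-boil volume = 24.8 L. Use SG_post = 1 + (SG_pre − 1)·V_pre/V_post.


pts_pre = (1.037 − 1)·1000 = 37.0000
pts_post = 37.0000·28.6/24.8 = 42.6694
SG_post = 1 + 42.6694/1000

1.0427


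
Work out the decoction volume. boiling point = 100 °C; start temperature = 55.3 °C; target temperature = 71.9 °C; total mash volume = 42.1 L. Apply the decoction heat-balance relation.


V_dec = V_total·(T_target − T_start)/(T_boil − T_start)
V_dec = 42.1·(71.9 − 55.3)/(100 − 55.3)

15.6345 L


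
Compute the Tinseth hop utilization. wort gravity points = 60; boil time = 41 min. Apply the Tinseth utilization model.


U = 1.65·0.000125^(GP/1000) · (1 − e^(−0.04·t))/4.15
bigness = 1.65·0.000125^(60/1000) = 0.9623
boil_factor = (1 − e^(−0.04·41))/4.15 = 0.1942
U = 0.9623 · 0.1942

0.1869


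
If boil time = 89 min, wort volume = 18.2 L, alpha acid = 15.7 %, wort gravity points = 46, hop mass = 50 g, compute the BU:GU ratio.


U = 1.65·0.000125^(GP/1000)·(1−e^(−0.04t))/4.15;  IBU = (α/100)·m·U·1000/V;  BU:GU = IBU/GP
U = 1.65·0.000125^(46/1000)·(1−e^(−0.04·89))/4.15 = 0.2555
IBU = (15.7/100)·50·0.2555·1000/18.2 = 110.1951
BU:GU = 110.1951/46

2.3955


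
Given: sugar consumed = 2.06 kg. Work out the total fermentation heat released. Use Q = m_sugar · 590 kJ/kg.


Q = 2.06 · 590

1215.4000 kJ


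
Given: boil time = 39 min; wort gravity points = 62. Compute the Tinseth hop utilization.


U = 1.65·0.000125^(GP/1000) · (1 − e^(−0.04·t))/4.15
bigness = 1.65·0.000125^(62/1000) = 0.9451
boil_factor = (1 − e^(−0.04·39))/4.15 = 0.1903
U = 0.9451 · 0.1903

0.1799


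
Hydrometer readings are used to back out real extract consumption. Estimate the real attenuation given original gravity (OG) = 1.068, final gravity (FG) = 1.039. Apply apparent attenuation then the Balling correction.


AA = (OG−FG)/(OG−1)·100;  RA = AA·0.8192
AA = (1.068 − 1.039)/(1.068 − 1)·100 = 42.6471
RA = 42.6471·0.8192

34.9365 %


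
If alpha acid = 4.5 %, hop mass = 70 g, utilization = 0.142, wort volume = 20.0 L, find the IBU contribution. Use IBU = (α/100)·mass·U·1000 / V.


IBU = (4.5/100)·70·0.142·1000 / 20.0

22.3650 IBU


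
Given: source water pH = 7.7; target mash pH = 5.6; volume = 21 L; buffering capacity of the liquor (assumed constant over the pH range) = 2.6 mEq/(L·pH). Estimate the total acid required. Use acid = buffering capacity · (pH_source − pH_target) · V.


acid = 2.6 · (7.7 − 5.6) · 21

114.6600 mEq


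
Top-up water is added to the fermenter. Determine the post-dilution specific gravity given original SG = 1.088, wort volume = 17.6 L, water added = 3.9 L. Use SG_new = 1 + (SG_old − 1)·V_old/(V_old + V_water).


pts = (1.088 − 1)·1000·17.6/(17.6 + 3.9) = 72.0372
SG_new = 1 + 72.0372/1000

1.0720


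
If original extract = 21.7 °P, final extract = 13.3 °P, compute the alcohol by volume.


SG = 259/(259 − P);  ABV = (OG − FG)·131.25
OG = 259/(259 − 21.7) = 1.0914
FG = 259/(259 − 13.3) = 1.0541
ABV = (1.0914 − 1.0541)·131.25

4.8975 % ABV


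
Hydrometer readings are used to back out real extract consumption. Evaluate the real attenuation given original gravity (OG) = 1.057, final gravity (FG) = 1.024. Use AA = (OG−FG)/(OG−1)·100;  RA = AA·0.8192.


AA = (1.057 − 1.024)/(1.057 − 1)·100 = 57.8947
RA = 57.8947·0.8192

47.4274 %


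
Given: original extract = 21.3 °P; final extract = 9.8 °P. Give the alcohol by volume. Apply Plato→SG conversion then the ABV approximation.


SG = 259/(259 − P);  ABV = (OG − FG)·131.25
OG = 259/(259 − 21.3) = 1.0896
FG = 259/(259 − 9.8) = 1.0393
ABV = (1.0896 − 1.0393)·131.25

6.5996 % ABV


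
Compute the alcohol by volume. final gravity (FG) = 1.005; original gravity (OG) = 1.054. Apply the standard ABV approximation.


ABV = (OG − FG) · 131.25
ABV = (1.054 − 1.005) · 131.25

6.4313 % ABV


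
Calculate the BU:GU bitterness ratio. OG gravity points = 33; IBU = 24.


BU:GU = IBU / OG_points
BU:GU = 24 / 33

0.7273


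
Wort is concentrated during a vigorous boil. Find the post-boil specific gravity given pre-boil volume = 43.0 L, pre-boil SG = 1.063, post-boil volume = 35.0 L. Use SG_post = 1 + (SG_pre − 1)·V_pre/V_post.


pts_pre = (1.063 − 1)·1000 = 63.0000
pts_post = 63.0000·43.0/35.0 = 77.4000
SG_post = 1 + 77.4000/1000

1.0774


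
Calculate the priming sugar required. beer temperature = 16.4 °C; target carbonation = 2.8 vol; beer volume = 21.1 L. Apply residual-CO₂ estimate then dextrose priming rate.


residual = 14.695·(0.01821 + 0.09011·e^(−0.04·T));  sugar = (target − residual)·4.0·V
residual = 14.695·(0.01821 + 0.09011·e^(−0.04·16.4)) = 0.9547
sugar = (2.8 − 0.9547)·4.0·21.1

155.7403 g


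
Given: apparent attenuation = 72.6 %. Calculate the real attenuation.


RA = AA · 0.8192
RA = 72.6 · 0.8192

59.4739 %


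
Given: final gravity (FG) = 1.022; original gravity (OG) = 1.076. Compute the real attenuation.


AA = (OG−FG)/(OG−1)·100;  RA = AA·0.8192
AA = (1.076 − 1.022)/(1.076 − 1)·100 = 71.0526
RA = 71.0526·0.8192

58.2063 %


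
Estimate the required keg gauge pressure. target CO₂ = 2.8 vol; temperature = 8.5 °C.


psi = vols/(0.01821 + 0.09011·e^(−0.04·T)) − 14.695
psi = 2.8/(0.01821 + 0.09011·e^(−0.04·8.5)) − 14.695

19.3072 psi


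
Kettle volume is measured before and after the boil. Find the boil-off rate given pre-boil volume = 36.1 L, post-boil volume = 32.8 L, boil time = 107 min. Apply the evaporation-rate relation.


rate = (V_pre − V_post) / (t_min/60)
rate = (36.1 − 32.8) / (107/60)

1.8505 L/hr


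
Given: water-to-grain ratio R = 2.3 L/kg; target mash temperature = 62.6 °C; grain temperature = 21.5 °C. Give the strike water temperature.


T_strike = (0.41/R)·(T_mash − T_grain) + T_mash
T_strike = (0.41/2.3)·(62.6 − 21.5) + 62.6

69.9265 °C


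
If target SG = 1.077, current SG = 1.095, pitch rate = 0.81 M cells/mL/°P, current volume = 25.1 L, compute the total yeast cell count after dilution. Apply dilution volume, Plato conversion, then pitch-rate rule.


V_w = V·((SG_c−1)/(SG_t−1)−1);  °P = 259 − 259/SG_t;  cells = rate·(V+V_w)·°P
V_w = 25.1·((1.095−1)/(1.077−1)−1) = 5.8675
V_final = 25.1 + 5.8675 = 30.9675
°P = 259 − 259/1.077 = 18.5172
cells = 0.81·30.9675·18.5172

464.4793 billion cells


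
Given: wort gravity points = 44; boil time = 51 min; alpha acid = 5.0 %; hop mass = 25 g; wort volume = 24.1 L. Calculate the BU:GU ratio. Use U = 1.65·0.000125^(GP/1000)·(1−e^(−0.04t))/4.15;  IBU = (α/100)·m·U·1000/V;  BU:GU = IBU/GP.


U = 1.65·0.000125^(44/1000)·(1−e^(−0.04·51))/4.15 = 0.2329
IBU = (5.0/100)·25·0.2329·1000/24.1 = 12.0809
BU:GU = 12.0809/44

0.2746


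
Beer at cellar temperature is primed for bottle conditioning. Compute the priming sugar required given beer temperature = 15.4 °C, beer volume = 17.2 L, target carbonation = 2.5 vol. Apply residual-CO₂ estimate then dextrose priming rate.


residual = 14.695·(0.01821 + 0.09011·e^(−0.04·T));  sugar = (target − residual)·4.0·V
residual = 14.695·(0.01821 + 0.09011·e^(−0.04·15.4)) = 0.9828
sugar = (2.5 − 0.9828)·4.0·17.2

104.3848 g


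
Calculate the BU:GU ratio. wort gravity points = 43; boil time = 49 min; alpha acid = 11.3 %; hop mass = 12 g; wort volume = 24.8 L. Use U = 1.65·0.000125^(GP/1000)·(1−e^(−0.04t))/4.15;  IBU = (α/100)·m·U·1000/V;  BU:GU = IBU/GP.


U = 1.65·0.000125^(43/1000)·(1−e^(−0.04·49))/4.15 = 0.2321
IBU = (11.3/100)·12·0.2321·1000/24.8 = 12.6904
BU:GU = 12.6904/43

0.2951


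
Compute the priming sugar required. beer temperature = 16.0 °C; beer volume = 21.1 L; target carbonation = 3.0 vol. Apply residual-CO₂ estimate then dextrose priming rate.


residual = 14.695·(0.01821 + 0.09011·e^(−0.04·T));  sugar = (target − residual)·4.0·V
residual = 14.695·(0.01821 + 0.09011·e^(−0.04·16.0)) = 0.9658
sugar = (3.0 − 0.9658)·4.0·21.1

171.6849 g


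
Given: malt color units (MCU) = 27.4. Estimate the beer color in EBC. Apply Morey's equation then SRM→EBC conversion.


SRM = 1.4922·MCU^0.6859;  EBC = SRM·1.97
SRM = 1.4922·27.4^0.6859 = 14.4537
EBC = 14.4537·1.97

28.4739 EBC


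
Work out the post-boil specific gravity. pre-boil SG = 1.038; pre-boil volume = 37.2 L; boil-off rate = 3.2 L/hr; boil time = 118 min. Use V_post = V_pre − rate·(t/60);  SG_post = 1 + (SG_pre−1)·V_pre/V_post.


V_post = 37.2 − 3.2·(118/60) = 30.9067
SG_post = 1 + (1.038 − 1)·37.2/30.9067

1.0457


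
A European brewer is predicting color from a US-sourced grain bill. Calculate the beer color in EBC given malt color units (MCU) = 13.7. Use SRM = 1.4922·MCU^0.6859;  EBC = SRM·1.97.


SRM = 1.4922·13.7^0.6859 = 8.9847
EBC = 8.9847·1.97

17.6999 EBC


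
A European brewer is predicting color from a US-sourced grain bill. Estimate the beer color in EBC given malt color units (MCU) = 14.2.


SRM = 1.4922·MCU^0.6859;  EBC = SRM·1.97
SRM = 1.4922·14.2^0.6859 = 9.2083
EBC = 9.2083·1.97

18.1404 EBC


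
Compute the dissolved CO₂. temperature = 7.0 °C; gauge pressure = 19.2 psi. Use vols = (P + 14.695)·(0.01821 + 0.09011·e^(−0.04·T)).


vols = (19.2 + 14.695)·(0.01821 + 0.09011·e^(−0.04·7.0))

2.9256 volumes


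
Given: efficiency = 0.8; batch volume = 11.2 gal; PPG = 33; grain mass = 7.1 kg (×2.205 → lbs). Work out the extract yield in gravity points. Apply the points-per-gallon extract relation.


points = lbs × PPG × eff / vol
lbs = 7.1 × 2.205 = 15.6555
points = 15.6555 × 33 × 0.8 / 11.2

36.9023 points


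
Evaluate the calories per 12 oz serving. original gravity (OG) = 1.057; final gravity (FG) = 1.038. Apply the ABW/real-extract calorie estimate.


ABW = (OG−FG)·131.25·0.79/FG;  °P = 259 − 259/SG (for OG→OE and FG→AE);  RE = 0.1808·OE + 0.8192·AE;  Cal = (6.9·ABW + 4·(RE−0.1))·FG·3.55
ABW = (1.057 − 1.038)·131.25·0.79/1.038 = 1.8979
OE = 259 − 259/1.057 = 13.9669 °P
AE = 259 − 259/1.038 = 9.4817 °P
RE = 0.1808·13.9669 + 0.8192·9.4817 = 10.2926 °P
Cal = (6.9·1.8979 + 4·(10.2926−0.1))·1.038·3.55

198.4918 kcal


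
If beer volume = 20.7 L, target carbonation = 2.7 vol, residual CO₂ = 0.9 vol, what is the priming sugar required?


sugar = (target − residual)·4.0·V
sugar = (2.7 − 0.9)·4.0·20.7

149.0400 g


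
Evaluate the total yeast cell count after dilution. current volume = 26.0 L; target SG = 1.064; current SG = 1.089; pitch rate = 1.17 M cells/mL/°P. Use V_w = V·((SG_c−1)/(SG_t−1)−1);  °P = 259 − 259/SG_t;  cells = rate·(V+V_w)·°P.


V_w = 26.0·((1.089−1)/(1.064−1)−1) = 10.1562
V_final = 26.0 + 10.1562 = 36.1562
°P = 259 − 259/1.064 = 15.5789
cells = 1.17·36.1562·15.5789

659.0333 billion cells


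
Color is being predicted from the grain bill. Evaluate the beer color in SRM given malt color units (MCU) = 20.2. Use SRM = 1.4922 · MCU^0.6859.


SRM = 1.4922 · 20.2^0.6859

11.7265 SRM


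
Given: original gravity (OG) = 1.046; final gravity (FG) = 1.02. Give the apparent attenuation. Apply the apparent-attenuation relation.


AA = (OG − FG)/(OG − 1) · 100
AA = (1.046 − 1.02)/(1.046 − 1) · 100

56.5217 %


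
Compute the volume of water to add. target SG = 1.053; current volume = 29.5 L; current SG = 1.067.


V_water = V·((SG_curr − 1)/(SG_target − 1) − 1)
V_water = 29.5·((1.067 − 1)/(1.053 − 1) − 1)

7.7925 L


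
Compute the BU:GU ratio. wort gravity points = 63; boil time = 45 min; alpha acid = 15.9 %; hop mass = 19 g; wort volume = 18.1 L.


U = 1.65·0.000125^(GP/1000)·(1−e^(−0.04t))/4.15;  IBU = (α/100)·m·U·1000/V;  BU:GU = IBU/GP
U = 1.65·0.000125^(63/1000)·(1−e^(−0.04·45))/4.15 = 0.1884
IBU = (15.9/100)·19·0.1884·1000/18.1 = 31.4445
BU:GU = 31.4445/63

0.4991


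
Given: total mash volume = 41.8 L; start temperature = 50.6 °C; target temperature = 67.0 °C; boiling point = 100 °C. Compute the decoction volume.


V_dec = V_total·(T_target − T_start)/(T_boil − T_start)
V_dec = 41.8·(67.0 − 50.6)/(100 − 50.6)

13.8769 L


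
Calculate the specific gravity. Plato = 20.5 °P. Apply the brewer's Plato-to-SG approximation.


SG = 259/(259 − P)
SG = 259/(259 − 20.5)

1.0860


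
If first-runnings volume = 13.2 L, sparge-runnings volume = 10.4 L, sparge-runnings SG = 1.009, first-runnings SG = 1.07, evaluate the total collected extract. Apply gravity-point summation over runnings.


total = Σ (SG_i − 1)·1000·V_i
first = (1.07 − 1)·1000·13.2 = 924.0000
sparge = (1.009 − 1)·1000·10.4 = 93.6000
total = 924.0000 + 93.6000

1017.6000 gravity·L


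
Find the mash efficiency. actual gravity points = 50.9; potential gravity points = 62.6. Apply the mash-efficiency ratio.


efficiency = actual / potential × 100
efficiency = 50.9 / 62.6 × 100

81.3099 %


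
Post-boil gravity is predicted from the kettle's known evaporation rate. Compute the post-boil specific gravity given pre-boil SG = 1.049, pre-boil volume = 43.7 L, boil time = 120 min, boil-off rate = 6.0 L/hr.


V_post = V_pre − rate·(t/60);  SG_post = 1 + (SG_pre−1)·V_pre/V_post
V_post = 43.7 − 6.0·(120/60) = 31.7000
SG_post = 1 + (1.049 − 1)·43.7/31.7000

1.0675


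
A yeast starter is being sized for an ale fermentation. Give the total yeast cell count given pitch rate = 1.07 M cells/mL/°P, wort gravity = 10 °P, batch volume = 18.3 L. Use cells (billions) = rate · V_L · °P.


cells = 1.07 · 18.3 · 10

195.8100 billion cells


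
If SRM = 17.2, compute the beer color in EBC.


EBC = SRM · 1.97
EBC = 17.2 · 1.97

33.8840 EBC


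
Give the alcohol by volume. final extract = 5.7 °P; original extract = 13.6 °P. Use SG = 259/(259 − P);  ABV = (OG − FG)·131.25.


OG = 259/(259 − 13.6) = 1.0554
FG = 259/(259 − 5.7) = 1.0225
ABV = (1.0554 − 1.0225)·131.25

4.3203 % ABV


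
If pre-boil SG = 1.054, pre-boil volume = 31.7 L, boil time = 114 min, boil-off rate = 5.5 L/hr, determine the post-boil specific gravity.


V_post = V_pre − rate·(t/60);  SG_post = 1 + (SG_pre−1)·V_pre/V_post
V_post = 31.7 − 5.5·(114/60) = 21.2500
SG_post = 1 + (1.054 − 1)·31.7/21.2500

1.0806


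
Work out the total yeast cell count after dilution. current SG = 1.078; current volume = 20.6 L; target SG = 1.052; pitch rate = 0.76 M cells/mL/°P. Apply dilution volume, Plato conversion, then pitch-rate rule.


V_w = V·((SG_c−1)/(SG_t−1)−1);  °P = 259 − 259/SG_t;  cells = rate·(V+V_w)·°P
V_w = 20.6·((1.078−1)/(1.052−1)−1) = 10.3000
V_final = 20.6 + 10.3000 = 30.9000
°P = 259 − 259/1.052 = 12.8023
cells = 0.76·30.9000·12.8023

300.6488 billion cells


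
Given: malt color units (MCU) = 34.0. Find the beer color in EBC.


SRM = 1.4922·MCU^0.6859;  EBC = SRM·1.97
SRM = 1.4922·34.0^0.6859 = 16.7598
EBC = 16.7598·1.97

33.0168 EBC


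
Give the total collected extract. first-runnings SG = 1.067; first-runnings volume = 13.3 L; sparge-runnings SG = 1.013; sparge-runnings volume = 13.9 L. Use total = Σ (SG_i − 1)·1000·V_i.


first = (1.067 − 1)·1000·13.3 = 891.1000
sparge = (1.013 − 1)·1000·13.9 = 180.7000
total = 891.1000 + 180.7000

1071.8000 gravity·L


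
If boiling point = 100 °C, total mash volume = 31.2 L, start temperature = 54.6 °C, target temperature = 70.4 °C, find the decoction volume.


V_dec = V_total·(T_target − T_start)/(T_boil − T_start)
V_dec = 31.2·(70.4 − 54.6)/(100 − 54.6)

10.8581 L


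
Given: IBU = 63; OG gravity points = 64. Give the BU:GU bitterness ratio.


BU:GU = IBU / OG_points
BU:GU = 63 / 64

0.9844


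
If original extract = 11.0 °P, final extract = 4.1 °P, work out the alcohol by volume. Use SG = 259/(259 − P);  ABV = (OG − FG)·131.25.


OG = 259/(259 − 11.0) = 1.0444
FG = 259/(259 − 4.1) = 1.0161
ABV = (1.0444 − 1.0161)·131.25

3.7105 % ABV


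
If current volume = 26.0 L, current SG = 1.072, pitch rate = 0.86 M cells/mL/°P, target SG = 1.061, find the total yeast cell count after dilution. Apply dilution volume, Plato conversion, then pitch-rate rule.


V_w = V·((SG_c−1)/(SG_t−1)−1);  °P = 259 − 259/SG_t;  cells = rate·(V+V_w)·°P
V_w = 26.0·((1.072−1)/(1.061−1)−1) = 4.6885
V_final = 26.0 + 4.6885 = 30.6885
°P = 259 − 259/1.061 = 14.8907
cells = 0.86·30.6885·14.8907

392.9965 billion cells


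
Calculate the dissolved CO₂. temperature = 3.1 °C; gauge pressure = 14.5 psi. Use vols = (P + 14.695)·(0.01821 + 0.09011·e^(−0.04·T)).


vols = (14.5 + 14.695)·(0.01821 + 0.09011·e^(−0.04·3.1))

2.8556 volumes


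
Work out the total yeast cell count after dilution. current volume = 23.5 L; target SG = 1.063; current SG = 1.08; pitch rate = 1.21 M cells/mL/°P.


V_w = V·((SG_c−1)/(SG_t−1)−1);  °P = 259 − 259/SG_t;  cells = rate·(V+V_w)·°P
V_w = 23.5·((1.08−1)/(1.063−1)−1) = 6.3413
V_final = 23.5 + 6.3413 = 29.8413
°P = 259 − 259/1.063 = 15.3500
cells = 1.21·29.8413·15.3500

554.2551 billion cells


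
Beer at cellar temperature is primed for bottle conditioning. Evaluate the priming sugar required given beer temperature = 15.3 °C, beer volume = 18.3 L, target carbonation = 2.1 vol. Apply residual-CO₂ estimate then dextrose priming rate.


residual = 14.695·(0.01821 + 0.09011·e^(−0.04·T));  sugar = (target − residual)·4.0·V
residual = 14.695·(0.01821 + 0.09011·e^(−0.04·15.3)) = 0.9856
sugar = (2.1 − 0.9856)·4.0·18.3

81.5708 g


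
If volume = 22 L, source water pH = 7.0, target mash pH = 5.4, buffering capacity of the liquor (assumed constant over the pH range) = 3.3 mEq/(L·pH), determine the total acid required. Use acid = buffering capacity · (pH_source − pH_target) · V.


acid = 3.3 · (7.0 − 5.4) · 22

116.1600 mEq


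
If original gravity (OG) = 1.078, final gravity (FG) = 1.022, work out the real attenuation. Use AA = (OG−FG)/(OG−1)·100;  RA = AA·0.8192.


AA = (1.078 − 1.022)/(1.078 − 1)·100 = 71.7949
RA = 71.7949·0.8192

58.8144 %


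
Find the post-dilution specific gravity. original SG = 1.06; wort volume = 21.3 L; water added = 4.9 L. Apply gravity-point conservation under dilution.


SG_new = 1 + (SG_old − 1)·V_old/(V_old + V_water)
pts = (1.06 − 1)·1000·21.3/(21.3 + 4.9) = 48.7786
SG_new = 1 + 48.7786/1000

1.0488


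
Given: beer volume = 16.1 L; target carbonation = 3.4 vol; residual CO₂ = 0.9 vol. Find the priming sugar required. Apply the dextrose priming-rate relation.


sugar = (target − residual)·4.0·V
sugar = (3.4 − 0.9)·4.0·16.1

161.0000 g


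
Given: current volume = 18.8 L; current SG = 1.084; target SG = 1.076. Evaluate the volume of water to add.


V_water = V·((SG_curr − 1)/(SG_target − 1) − 1)
V_water = 18.8·((1.084 − 1)/(1.076 − 1) − 1)

1.9789 L


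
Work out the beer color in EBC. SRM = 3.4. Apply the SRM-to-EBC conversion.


EBC = SRM · 1.97
EBC = 3.4 · 1.97

6.6980 EBC


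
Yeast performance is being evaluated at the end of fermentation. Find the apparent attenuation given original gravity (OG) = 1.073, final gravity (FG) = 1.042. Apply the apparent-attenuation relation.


AA = (OG − FG)/(OG − 1) · 100
AA = (1.073 − 1.042)/(1.073 − 1) · 100

42.4658 %


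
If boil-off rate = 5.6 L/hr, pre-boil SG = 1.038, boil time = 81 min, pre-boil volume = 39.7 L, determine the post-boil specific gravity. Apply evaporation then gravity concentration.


V_post = V_pre − rate·(t/60);  SG_post = 1 + (SG_pre−1)·V_pre/V_post
V_post = 39.7 − 5.6·(81/60) = 32.1400
SG_post = 1 + (1.038 − 1)·39.7/32.1400

1.0469


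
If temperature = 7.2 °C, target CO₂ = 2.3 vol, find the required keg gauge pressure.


psi = vols/(0.01821 + 0.09011·e^(−0.04·T)) − 14.695
psi = 2.3/(0.01821 + 0.09011·e^(−0.04·7.2)) − 14.695

12.1206 psi


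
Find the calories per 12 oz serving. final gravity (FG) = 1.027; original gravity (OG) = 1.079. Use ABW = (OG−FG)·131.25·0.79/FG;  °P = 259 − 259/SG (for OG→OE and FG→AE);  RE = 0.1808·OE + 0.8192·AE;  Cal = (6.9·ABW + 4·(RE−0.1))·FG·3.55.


ABW = (1.079 − 1.027)·131.25·0.79/1.027 = 5.2500
OE = 259 − 259/1.079 = 18.9629 °P
AE = 259 − 259/1.027 = 6.8092 °P
RE = 0.1808·18.9629 + 0.8192·6.8092 = 9.0066 °P
Cal = (6.9·5.2500 + 4·(9.0066−0.1))·1.027·3.55

261.9588 kcal


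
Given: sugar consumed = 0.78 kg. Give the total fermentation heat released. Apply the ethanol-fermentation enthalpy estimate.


Q = m_sugar · 590 kJ/kg
Q = 0.78 · 590

460.2000 kJ


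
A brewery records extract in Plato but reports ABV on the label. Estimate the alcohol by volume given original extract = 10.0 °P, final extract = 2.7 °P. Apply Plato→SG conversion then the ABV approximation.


SG = 259/(259 − P);  ABV = (OG − FG)·131.25
OG = 259/(259 − 10.0) = 1.0402
FG = 259/(259 − 2.7) = 1.0105
ABV = (1.0402 − 1.0105)·131.25

3.8884 % ABV
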